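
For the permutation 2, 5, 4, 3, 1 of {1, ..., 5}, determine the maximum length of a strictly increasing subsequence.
2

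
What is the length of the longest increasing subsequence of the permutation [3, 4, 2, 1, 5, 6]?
4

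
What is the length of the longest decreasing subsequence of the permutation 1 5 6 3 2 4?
3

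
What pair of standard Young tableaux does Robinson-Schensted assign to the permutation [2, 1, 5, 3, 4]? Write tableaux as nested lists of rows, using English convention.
P = [[1, 3, 4], [2, 5]], Q = [[1, 3, 5], [2, 4]]

Insert each entry of the permutation into P by Schensted row insertion, recording in Q the position of each new cell.

After inserting 2: P = [[2]].
After inserting 1: P = [[1], [2]].
After inserting 5: P = [[1, 5], [2]].
After inserting 3: P = [[1, 3], [2, 5]].
After inserting 4: P = [[1, 3, 4], [2, 5]].

So P = [[1, 3, 4], [2, 5]], Q = [[1, 3, 5], [2, 4]].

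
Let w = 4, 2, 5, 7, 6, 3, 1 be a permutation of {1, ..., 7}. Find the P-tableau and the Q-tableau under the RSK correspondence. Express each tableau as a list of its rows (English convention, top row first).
Insert each entry of the permutation into P by Schensted row insertion, recording in Q the position of each new cell.

After inserting 4: P = [[4]].
After inserting 2: P = [[2], [4]].
After inserting 5: P = [[2, 5], [4]].
After inserting 7: P = [[2, 5, 7], [4]].
After inserting 6: P = [[2, 5, 6], [4, 7]].
After inserting 3: P = [[2, 3, 6], [4, 5], [7]].
After inserting 1: P = [[1, 3, 6], [2, 5], [4], [7]].

So P = [[1, 3, 6], [2, 5], [4], [7]], Q = [[1, 3, 4], [2, 5], [6], [7]].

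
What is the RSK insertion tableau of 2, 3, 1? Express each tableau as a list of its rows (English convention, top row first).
Insert 2: appended to row 1. P = [[2]].
Insert 3: appended to row 1. P = [[2, 3]].
Insert 1: 1 bumps 2 from row 1; 2 starts row 2. P = [[1, 3], [2]].

So P = [[1, 3], [2]].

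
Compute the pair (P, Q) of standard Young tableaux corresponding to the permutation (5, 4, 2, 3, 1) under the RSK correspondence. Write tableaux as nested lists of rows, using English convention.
P = [[1, 3], [2], [4], [5]], Q = [[1, 4], [2], [3], [5]]

Insert each entry of the permutation into P by Schensted row insertion, recording in Q the position of each new cell.

Insert 5: appended to row 1. P = [[5]], Q = [[1]].
Insert 4: 4 bumps 5 from row 1; 5 starts row 2. P = [[4], [5]], Q = [[1], [2]].
Insert 2: 2 bumps 4 from row 1; 4 bumps 5 from row 2; 5 starts row 3. P = [[2], [4], [5]], Q = [[1], [2], [3]].
Insert 3: appended to row 1. P = [[2, 3], [4], [5]], Q = [[1, 4], [2], [3]].
Insert 1: 1 bumps 2 from row 1; 2 bumps 4 from row 2; 4 bumps 5 from row 3; 5 starts row 4. P = [[1, 3], [2], [4], [5]], Q = [[1, 4], [2], [3], [5]].

So P = [[1, 3], [2], [4], [5]], Q = [[1, 4], [2], [3], [5]].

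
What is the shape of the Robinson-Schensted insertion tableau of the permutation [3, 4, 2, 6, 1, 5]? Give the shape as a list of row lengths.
[3, 2, 1]

Row-insert each entry into an empty tableau.

After inserting 3: P = [[3]].
After inserting 4: P = [[3, 4]].
After inserting 2: P = [[2, 4], [3]].
After inserting 6: P = [[2, 4, 6], [3]].
After inserting 1: P = [[1, 4, 6], [2], [3]].
After inserting 5: P = [[1, 4, 5], [2, 6], [3]].

The final insertion tableau P = [[1, 4, 5], [2, 6], [3]] has shape [3, 2, 1].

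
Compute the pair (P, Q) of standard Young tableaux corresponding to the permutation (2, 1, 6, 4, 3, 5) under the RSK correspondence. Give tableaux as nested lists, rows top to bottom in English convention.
P = [[1, 3, 5], [2, 4], [6]], Q = [[1, 3, 6], [2, 4], [5]]

Insert each entry of the permutation into P by Schensted row insertion, recording in Q the position of each new cell.

Insert 2: appended to row 1. P = [[2]].
Insert 1: 1 bumps 2 from row 1; 2 starts row 2. P = [[1], [2]].
Insert 6: appended to row 1. P = [[1, 6], [2]].
Insert 4: 4 bumps 6 from row 1; 6 appends to row 2. P = [[1, 4], [2, 6]].
Insert 3: 3 bumps 4 from row 1; 4 bumps 6 from row 2; 6 starts row 3. P = [[1, 3], [2, 4], [6]].
Insert 5: appended to row 1. P = [[1, 3, 5], [2, 4], [6]].

So P = [[1, 3, 5], [2, 4], [6]], Q = [[1, 3, 6], [2, 4], [5]].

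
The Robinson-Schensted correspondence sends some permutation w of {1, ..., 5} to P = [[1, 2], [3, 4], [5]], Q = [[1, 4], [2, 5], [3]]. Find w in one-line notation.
Reverse RSK: for i = n, n-1, ..., 1, locate i in Q, remove the corresponding corner cell from P, and reverse-bump its entry up through P; the value ejected from row 1 is w(i).

So w = 5 3 1 4 2.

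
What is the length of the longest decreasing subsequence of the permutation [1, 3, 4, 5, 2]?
2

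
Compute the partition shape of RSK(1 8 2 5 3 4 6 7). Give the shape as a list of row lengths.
Row-insert each entry into an empty tableau.

After inserting 1: P = [[1]].
After inserting 8: P = [[1, 8]].
After inserting 2: P = [[1, 2], [8]].
After inserting 5: P = [[1, 2, 5], [8]].
After inserting 3: P = [[1, 2, 3], [5], [8]].
After inserting 4: P = [[1, 2, 3, 4], [5], [8]].
After inserting 6: P = [[1, 2, 3, 4, 6], [5], [8]].
After inserting 7: P = [[1, 2, 3, 4, 6, 7], [5], [8]].

The final insertion tableau P = [[1, 2, 3, 4, 6, 7], [5], [8]] has shape [6, 1, 1].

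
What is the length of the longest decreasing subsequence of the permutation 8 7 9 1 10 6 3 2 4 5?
5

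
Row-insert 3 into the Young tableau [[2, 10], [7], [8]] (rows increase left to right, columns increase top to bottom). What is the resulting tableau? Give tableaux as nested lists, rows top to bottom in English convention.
In row 1, 3 replaces 10 (the leftmost entry greater than 3); 10 is bumped to row 2. 10 is appended to row 2. The new tableau is [[2, 3], [7, 10], [8]].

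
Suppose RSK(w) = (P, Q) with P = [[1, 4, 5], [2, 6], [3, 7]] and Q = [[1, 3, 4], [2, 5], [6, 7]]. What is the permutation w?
Reverse the RSK construction: for i from n down to 1, find the cell of Q containing i, remove the entry at that cell from P, and reverse-bump it up through P; the value ejected from row 1 is w(i).

Step i=7: Q has 7 at row 3, column 2; remove 7 from row 3 of P and reverse-bump: 7 enters row 2 and ejects 6; 6 enters row 1 and ejects 5. So w(7) = 5. P is now [[1, 4, 6], [2, 7], [3]].
Step i=6: Q has 6 at row 3, column 1; remove 3 from row 3 of P and reverse-bump: 3 enters row 2 and ejects 2; 2 enters row 1 and ejects 1. So w(6) = 1. P is now [[2, 4, 6], [3, 7]].
Step i=5: Q has 5 at row 2, column 2; remove 7 from row 2 of P and reverse-bump: 7 enters row 1 and ejects 6. So w(5) = 6. P is now [[2, 4, 7], [3]].
Step i=4: Q has 4 at row 1, column 3; remove that cell from P, ejecting 7. So w(4) = 7. P is now [[2, 4], [3]].
Step i=3: Q has 3 at row 1, column 2; remove that cell from P, ejecting 4. So w(3) = 4. P is now [[2], [3]].
Step i=2: Q has 2 at row 2, column 1; remove 3 from row 2 of P and reverse-bump: 3 enters row 1 and ejects 2. So w(2) = 2. P is now [[3]].
Step i=1: Q has 1 at row 1, column 1; remove that cell from P, ejecting 3. So w(1) = 3. P is now [].

So w = 3 2 4 7 6 1 5.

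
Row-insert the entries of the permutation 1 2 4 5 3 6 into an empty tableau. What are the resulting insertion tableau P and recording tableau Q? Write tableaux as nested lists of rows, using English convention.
P = [[1, 2, 3, 5, 6], [4]], Q = [[1, 2, 3, 4, 6], [5]]

Insert each entry of the permutation into P by Schensted row insertion, recording in Q the position of each new cell.

Insert 1: appended to row 1. P = [[1]], Q = [[1]].
Insert 2: appended to row 1. P = [[1, 2]], Q = [[1, 2]].
Insert 4: appended to row 1. P = [[1, 2, 4]], Q = [[1, 2, 3]].
Insert 5: appended to row 1. P = [[1, 2, 4, 5]], Q = [[1, 2, 3, 4]].
Insert 3: 3 bumps 4 from row 1; 4 starts row 2. P = [[1, 2, 3, 5], [4]], Q = [[1, 2, 3, 4], [5]].
Insert 6: appended to row 1. P = [[1, 2, 3, 5, 6], [4]], Q = [[1, 2, 3, 4, 6], [5]].

So P = [[1, 2, 3, 5, 6], [4]], Q = [[1, 2, 3, 4, 6], [5]].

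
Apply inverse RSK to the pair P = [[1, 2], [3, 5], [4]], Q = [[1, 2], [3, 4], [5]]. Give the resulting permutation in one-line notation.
Reverse the RSK construction: for i from n down to 1, find the cell of Q containing i, remove the entry at that cell from P, and reverse-bump it up through P; the value ejected from row 1 is w(i).

Step i=5: Q has 5 at row 3, column 1; remove 4 from row 3 of P and reverse-bump: 4 enters row 2 and ejects 3; 3 enters row 1 and ejects 2. So w(5) = 2. P is now [[1, 3], [4, 5]].
Step i=4: Q has 4 at row 2, column 2; remove 5 from row 2 of P and reverse-bump: 5 enters row 1 and ejects 3. So w(4) = 3. P is now [[1, 5], [4]].
Step i=3: Q has 3 at row 2, column 1; remove 4 from row 2 of P and reverse-bump: 4 enters row 1 and ejects 1. So w(3) = 1. P is now [[4, 5]].
Step i=2: Q has 2 at row 1, column 2; remove that cell from P, ejecting 5. So w(2) = 5. P is now [[4]].
Step i=1: Q has 1 at row 1, column 1; remove that cell from P, ejecting 4. So w(1) = 4. P is now [].

So w = 4 5 1 3 2.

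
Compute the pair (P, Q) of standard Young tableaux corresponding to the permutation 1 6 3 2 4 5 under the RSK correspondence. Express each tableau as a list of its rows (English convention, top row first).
Insert each entry of the permutation into P by Schensted row insertion, recording in Q the position of each new cell.

Insert 1: appended to row 1. P = [[1]].
Insert 6: appended to row 1. P = [[1, 6]].
Insert 3: 3 bumps 6 from row 1; 6 starts row 2. P = [[1, 3], [6]].
Insert 2: 2 bumps 3 from row 1; 3 bumps 6 from row 2; 6 starts row 3. P = [[1, 2], [3], [6]].
Insert 4: appended to row 1. P = [[1, 2, 4], [3], [6]].
Insert 5: appended to row 1. P = [[1, 2, 4, 5], [3], [6]].

So P = [[1, 2, 4, 5], [3], [6]], Q = [[1, 2, 5, 6], [3], [4]].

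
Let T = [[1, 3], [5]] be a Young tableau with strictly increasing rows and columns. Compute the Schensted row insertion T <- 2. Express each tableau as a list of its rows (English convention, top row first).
In row 1, 2 replaces 3 (the leftmost entry greater than 2); 3 is bumped to row 2. In row 2, 3 replaces 5 (the leftmost entry greater than 3); 5 is bumped to row 3. 5 starts a new row 3. The new tableau is [[1, 2], [3], [5]].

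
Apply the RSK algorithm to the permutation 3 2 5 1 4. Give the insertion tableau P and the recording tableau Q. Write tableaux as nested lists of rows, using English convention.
Insert each entry of the permutation into P by Schensted row insertion, recording in Q the position of each new cell.

After inserting 3: P = [[3]].
After inserting 2: P = [[2], [3]].
After inserting 5: P = [[2, 5], [3]].
After inserting 1: P = [[1, 5], [2], [3]].
After inserting 4: P = [[1, 4], [2, 5], [3]].

So P = [[1, 4], [2, 5], [3]], Q = [[1, 3], [2, 5], [4]].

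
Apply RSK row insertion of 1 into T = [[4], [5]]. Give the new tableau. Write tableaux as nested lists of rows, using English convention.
[[1], [4], [5]]

In row 1, 1 replaces 4 (the leftmost entry greater than 1); 4 is bumped to row 2. In row 2, 4 replaces 5 (the leftmost entry greater than 4); 5 is bumped to row 3. 5 starts a new row 3. The new tableau is [[1], [4], [5]].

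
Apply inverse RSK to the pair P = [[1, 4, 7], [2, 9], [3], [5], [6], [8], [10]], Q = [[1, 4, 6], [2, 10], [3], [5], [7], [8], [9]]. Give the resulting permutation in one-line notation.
Reverse the RSK construction: for i from n down to 1, find the cell of Q containing i, remove the entry at that cell from P, and reverse-bump it up through P; the value ejected from row 1 is w(i).

Step i=10: Q has 10 at row 2, column 2; remove 9 from row 2 of P and reverse-bump: 9 enters row 1 and ejects 7. So w(10) = 7. P is now [[1, 4, 9], [2], [3], [5], [6], [8], [10]].
Step i=9: Q has 9 at row 7, column 1; remove 10 from row 7 of P and reverse-bump: 10 enters row 6 and ejects 8; 8 enters row 5 and ejects 6; 6 enters row 4 and ejects 5; 5 enters row 3 and ejects 3; 3 enters row 2 and ejects 2; 2 enters row 1 and ejects 1. So w(9) = 1. P is now [[2, 4, 9], [3], [5], [6], [8], [10]].
Step i=8: Q has 8 at row 6, column 1; remove 10 from row 6 of P and reverse-bump: 10 enters row 5 and ejects 8; 8 enters row 4 and ejects 6; 6 enters row 3 and ejects 5; 5 enters row 2 and ejects 3; 3 enters row 1 and ejects 2. So w(8) = 2. P is now [[3, 4, 9], [5], [6], [8], [10]].
Step i=7: Q has 7 at row 5, column 1; remove 10 from row 5 of P and reverse-bump: 10 enters row 4 and ejects 8; 8 enters row 3 and ejects 6; 6 enters row 2 and ejects 5; 5 enters row 1 and ejects 4. So w(7) = 4. P is now [[3, 5, 9], [6], [8], [10]].
Step i=6: Q has 6 at row 1, column 3; remove that cell from P, ejecting 9. So w(6) = 9. P is now [[3, 5], [6], [8], [10]].
Step i=5: Q has 5 at row 4, column 1; remove 10 from row 4 of P and reverse-bump: 10 enters row 3 and ejects 8; 8 enters row 2 and ejects 6; 6 enters row 1 and ejects 5. So w(5) = 5. P is now [[3, 6], [8], [10]].
Step i=4: Q has 4 at row 1, column 2; remove that cell from P, ejecting 6. So w(4) = 6. P is now [[3], [8], [10]].
Step i=3: Q has 3 at row 3, column 1; remove 10 from row 3 of P and reverse-bump: 10 enters row 2 and ejects 8; 8 enters row 1 and ejects 3. So w(3) = 3. P is now [[8], [10]].
Step i=2: Q has 2 at row 2, column 1; remove 10 from row 2 of P and reverse-bump: 10 enters row 1 and ejects 8. So w(2) = 8. P is now [[10]].
Step i=1: Q has 1 at row 1, column 1; remove that cell from P, ejecting 10. So w(1) = 10. P is now [].

So w = 10 8 3 6 5 9 4 2 1 7.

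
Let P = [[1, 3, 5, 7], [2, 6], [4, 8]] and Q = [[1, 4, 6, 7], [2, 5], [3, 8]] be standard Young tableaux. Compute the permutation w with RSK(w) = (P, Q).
Reverse the RSK construction: for i from n down to 1, find the cell of Q containing i, remove the entry at that cell from P, and reverse-bump it up through P; the value ejected from row 1 is w(i).

Step i=8: Q has 8 at row 3, column 2; remove 8 from row 3 of P and reverse-bump: 8 enters row 2 and ejects 6; 6 enters row 1 and ejects 5. So w(8) = 5. P is now [[1, 3, 6, 7], [2, 8], [4]].
Step i=7: Q has 7 at row 1, column 4; remove that cell from P, ejecting 7. So w(7) = 7. P is now [[1, 3, 6], [2, 8], [4]].
Step i=6: Q has 6 at row 1, column 3; remove that cell from P, ejecting 6. So w(6) = 6. P is now [[1, 3], [2, 8], [4]].
Step i=5: Q has 5 at row 2, column 2; remove 8 from row 2 of P and reverse-bump: 8 enters row 1 and ejects 3. So w(5) = 3. P is now [[1, 8], [2], [4]].
Step i=4: Q has 4 at row 1, column 2; remove that cell from P, ejecting 8. So w(4) = 8. P is now [[1], [2], [4]].
Step i=3: Q has 3 at row 3, column 1; remove 4 from row 3 of P and reverse-bump: 4 enters row 2 and ejects 2; 2 enters row 1 and ejects 1. So w(3) = 1. P is now [[2], [4]].
Step i=2: Q has 2 at row 2, column 1; remove 4 from row 2 of P and reverse-bump: 4 enters row 1 and ejects 2. So w(2) = 2. P is now [[4]].
Step i=1: Q has 1 at row 1, column 1; remove that cell from P, ejecting 4. So w(1) = 4. P is now [].

So w = 4 2 1 8 3 6 7 5.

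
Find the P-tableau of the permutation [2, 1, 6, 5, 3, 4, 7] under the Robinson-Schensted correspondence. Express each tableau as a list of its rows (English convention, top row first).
Insert 2: appended to row 1. P = [[2]].
Insert 1: 1 bumps 2 from row 1; 2 starts row 2. P = [[1], [2]].
Insert 6: appended to row 1. P = [[1, 6], [2]].
Insert 5: 5 bumps 6 from row 1; 6 appends to row 2. P = [[1, 5], [2, 6]].
Insert 3: 3 bumps 5 from row 1; 5 bumps 6 from row 2; 6 starts row 3. P = [[1, 3], [2, 5], [6]].
Insert 4: appended to row 1. P = [[1, 3, 4], [2, 5], [6]].
Insert 7: appended to row 1. P = [[1, 3, 4, 7], [2, 5], [6]].

So P = [[1, 3, 4, 7], [2, 5], [6]].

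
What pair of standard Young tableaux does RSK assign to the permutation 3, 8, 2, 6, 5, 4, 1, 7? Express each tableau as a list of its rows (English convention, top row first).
P = [[1, 4, 7], [2, 5], [3], [6], [8]], Q = [[1, 2, 8], [3, 4], [5], [6], [7]]

Insert each entry of the permutation into P by Schensted row insertion, recording in Q the position of each new cell.

Insert 3: appended to row 1. P = [[3]].
Insert 8: appended to row 1. P = [[3, 8]].
Insert 2: 2 bumps 3 from row 1; 3 starts row 2. P = [[2, 8], [3]].
Insert 6: 6 bumps 8 from row 1; 8 appends to row 2. P = [[2, 6], [3, 8]].
Insert 5: 5 bumps 6 from row 1; 6 bumps 8 from row 2; 8 starts row 3. P = [[2, 5], [3, 6], [8]].
Insert 4: 4 bumps 5 from row 1; 5 bumps 6 from row 2; 6 bumps 8 from row 3; 8 starts row 4. P = [[2, 4], [3, 5], [6], [8]].
Insert 1: 1 bumps 2 from row 1; 2 bumps 3 from row 2; 3 bumps 6 from row 3; 6 bumps 8 from row 4; 8 starts row 5. P = [[1, 4], [2, 5], [3], [6], [8]].
Insert 7: appended to row 1. P = [[1, 4, 7], [2, 5], [3], [6], [8]].

So P = [[1, 4, 7], [2, 5], [3], [6], [8]], Q = [[1, 2, 8], [3, 4], [5], [6], [7]].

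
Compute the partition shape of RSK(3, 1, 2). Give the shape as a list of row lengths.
Row-insert each entry into an empty tableau.

After inserting 3: P = [[3]].
After inserting 1: P = [[1], [3]].
After inserting 2: P = [[1, 2], [3]].

The final insertion tableau P = [[1, 2], [3]] has shape [2, 1].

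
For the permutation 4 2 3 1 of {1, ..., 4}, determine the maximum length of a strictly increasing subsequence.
2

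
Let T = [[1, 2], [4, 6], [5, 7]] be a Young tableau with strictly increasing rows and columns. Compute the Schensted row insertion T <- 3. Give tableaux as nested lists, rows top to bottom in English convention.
[[1, 2, 3], [4, 6], [5, 7]]

3 is larger than every entry of row 1, so it is appended to row 1. The new tableau is [[1, 2, 3], [4, 6], [5, 7]].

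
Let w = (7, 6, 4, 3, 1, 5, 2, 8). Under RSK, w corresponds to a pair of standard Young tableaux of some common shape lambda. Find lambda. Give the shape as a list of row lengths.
Row-insert each entry into an empty tableau.

After inserting 7: P = [[7]].
After inserting 6: P = [[6], [7]].
After inserting 4: P = [[4], [6], [7]].
After inserting 3: P = [[3], [4], [6], [7]].
After inserting 1: P = [[1], [3], [4], [6], [7]].
After inserting 5: P = [[1, 5], [3], [4], [6], [7]].
After inserting 2: P = [[1, 2], [3, 5], [4], [6], [7]].
After inserting 8: P = [[1, 2, 8], [3, 5], [4], [6], [7]].

The final insertion tableau P = [[1, 2, 8], [3, 5], [4], [6], [7]] has shape [3, 2, 1, 1, 1].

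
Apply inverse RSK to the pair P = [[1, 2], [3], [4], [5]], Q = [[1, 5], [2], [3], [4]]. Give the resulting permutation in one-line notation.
5 4 3 1 2

Reverse the RSK construction: for i from n down to 1, find the cell of Q containing i, remove the entry at that cell from P, and reverse-bump it up through P; the value ejected from row 1 is w(i).

Step i=5: Q has 5 at row 1, column 2; remove that cell from P, ejecting 2. So w(5) = 2. P is now [[1], [3], [4], [5]].
Step i=4: Q has 4 at row 4, column 1; remove 5 from row 4 of P and reverse-bump: 5 enters row 3 and ejects 4; 4 enters row 2 and ejects 3; 3 enters row 1 and ejects 1. So w(4) = 1. P is now [[3], [4], [5]].
Step i=3: Q has 3 at row 3, column 1; remove 5 from row 3 of P and reverse-bump: 5 enters row 2 and ejects 4; 4 enters row 1 and ejects 3. So w(3) = 3. P is now [[4], [5]].
Step i=2: Q has 2 at row 2, column 1; remove 5 from row 2 of P and reverse-bump: 5 enters row 1 and ejects 4. So w(2) = 4. P is now [[5]].
Step i=1: Q has 1 at row 1, column 1; remove that cell from P, ejecting 5. So w(1) = 5. P is now [].

So w = 5 4 3 1 2.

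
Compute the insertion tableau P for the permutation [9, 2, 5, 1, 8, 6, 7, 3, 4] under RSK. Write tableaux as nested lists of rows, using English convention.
P = [[1, 3, 4, 7], [2, 5, 6], [8], [9]]

Insert 9: appended to row 1. P = [[9]].
Insert 2: 2 bumps 9 from row 1; 9 starts row 2. P = [[2], [9]].
Insert 5: appended to row 1. P = [[2, 5], [9]].
Insert 1: 1 bumps 2 from row 1; 2 bumps 9 from row 2; 9 starts row 3. P = [[1, 5], [2], [9]].
Insert 8: appended to row 1. P = [[1, 5, 8], [2], [9]].
Insert 6: 6 bumps 8 from row 1; 8 appends to row 2. P = [[1, 5, 6], [2, 8], [9]].
Insert 7: appended to row 1. P = [[1, 5, 6, 7], [2, 8], [9]].
Insert 3: 3 bumps 5 from row 1; 5 bumps 8 from row 2; 8 bumps 9 from row 3; 9 starts row 4. P = [[1, 3, 6, 7], [2, 5], [8], [9]].
Insert 4: 4 bumps 6 from row 1; 6 appends to row 2. P = [[1, 3, 4, 7], [2, 5, 6], [8], [9]].

So P = [[1, 3, 4, 7], [2, 5, 6], [8], [9]].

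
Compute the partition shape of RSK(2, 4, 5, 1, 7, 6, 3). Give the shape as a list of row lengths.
Row-insert each entry into an empty tableau.

After inserting 2: P = [[2]].
After inserting 4: P = [[2, 4]].
After inserting 5: P = [[2, 4, 5]].
After inserting 1: P = [[1, 4, 5], [2]].
After inserting 7: P = [[1, 4, 5, 7], [2]].
After inserting 6: P = [[1, 4, 5, 6], [2, 7]].
After inserting 3: P = [[1, 3, 5, 6], [2, 4], [7]].

The final insertion tableau P = [[1, 3, 5, 6], [2, 4], [7]] has shape [4, 2, 1].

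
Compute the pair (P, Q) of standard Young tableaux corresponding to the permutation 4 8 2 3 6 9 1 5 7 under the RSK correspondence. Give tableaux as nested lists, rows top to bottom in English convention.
Insert each entry of the permutation into P by Schensted row insertion, recording in Q the position of each new cell.

Insert 4: appended to row 1. P = [[4]].
Insert 8: appended to row 1. P = [[4, 8]].
Insert 2: 2 bumps 4 from row 1; 4 starts row 2. P = [[2, 8], [4]].
Insert 3: 3 bumps 8 from row 1; 8 appends to row 2. P = [[2, 3], [4, 8]].
Insert 6: appended to row 1. P = [[2, 3, 6], [4, 8]].
Insert 9: appended to row 1. P = [[2, 3, 6, 9], [4, 8]].
Insert 1: 1 bumps 2 from row 1; 2 bumps 4 from row 2; 4 starts row 3. P = [[1, 3, 6, 9], [2, 8], [4]].
Insert 5: 5 bumps 6 from row 1; 6 bumps 8 from row 2; 8 appends to row 3. P = [[1, 3, 5, 9], [2, 6], [4, 8]].
Insert 7: 7 bumps 9 from row 1; 9 appends to row 2. P = [[1, 3, 5, 7], [2, 6, 9], [4, 8]].

So P = [[1, 3, 5, 7], [2, 6, 9], [4, 8]], Q = [[1, 2, 5, 6], [3, 4, 9], [7, 8]].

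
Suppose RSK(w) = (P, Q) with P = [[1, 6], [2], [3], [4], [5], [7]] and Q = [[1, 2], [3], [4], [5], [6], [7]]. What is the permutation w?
Reverse the RSK construction: for i from n down to 1, find the cell of Q containing i, remove the entry at that cell from P, and reverse-bump it up through P; the value ejected from row 1 is w(i).

Step i=7: Q has 7 at row 6, column 1; remove 7 from row 6 of P and reverse-bump: 7 enters row 5 and ejects 5; 5 enters row 4 and ejects 4; 4 enters row 3 and ejects 3; 3 enters row 2 and ejects 2; 2 enters row 1 and ejects 1. So w(7) = 1. P is now [[2, 6], [3], [4], [5], [7]].
Step i=6: Q has 6 at row 5, column 1; remove 7 from row 5 of P and reverse-bump: 7 enters row 4 and ejects 5; 5 enters row 3 and ejects 4; 4 enters row 2 and ejects 3; 3 enters row 1 and ejects 2. So w(6) = 2. P is now [[3, 6], [4], [5], [7]].
Step i=5: Q has 5 at row 4, column 1; remove 7 from row 4 of P and reverse-bump: 7 enters row 3 and ejects 5; 5 enters row 2 and ejects 4; 4 enters row 1 and ejects 3. So w(5) = 3. P is now [[4, 6], [5], [7]].
Step i=4: Q has 4 at row 3, column 1; remove 7 from row 3 of P and reverse-bump: 7 enters row 2 and ejects 5; 5 enters row 1 and ejects 4. So w(4) = 4. P is now [[5, 6], [7]].
Step i=3: Q has 3 at row 2, column 1; remove 7 from row 2 of P and reverse-bump: 7 enters row 1 and ejects 6. So w(3) = 6. P is now [[5, 7]].
Step i=2: Q has 2 at row 1, column 2; remove that cell from P, ejecting 7. So w(2) = 7. P is now [[5]].
Step i=1: Q has 1 at row 1, column 1; remove that cell from P, ejecting 5. So w(1) = 5. P is now [].

So w = 5 7 6 4 3 2 1.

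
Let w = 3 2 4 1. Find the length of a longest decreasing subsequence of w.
3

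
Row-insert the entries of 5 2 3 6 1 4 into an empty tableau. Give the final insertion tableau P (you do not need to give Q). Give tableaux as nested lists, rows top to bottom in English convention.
P = [[1, 3, 4], [2, 6], [5]]

Insert 5: appended to row 1. P = [[5]].
Insert 2: 2 bumps 5 from row 1; 5 starts row 2. P = [[2], [5]].
Insert 3: appended to row 1. P = [[2, 3], [5]].
Insert 6: appended to row 1. P = [[2, 3, 6], [5]].
Insert 1: 1 bumps 2 from row 1; 2 bumps 5 from row 2; 5 starts row 3. P = [[1, 3, 6], [2], [5]].
Insert 4: 4 bumps 6 from row 1; 6 appends to row 2. P = [[1, 3, 4], [2, 6], [5]].

So P = [[1, 3, 4], [2, 6], [5]].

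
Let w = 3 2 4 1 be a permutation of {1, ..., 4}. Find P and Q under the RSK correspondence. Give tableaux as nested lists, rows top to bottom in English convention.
P = [[1, 4], [2], [3]], Q = [[1, 3], [2], [4]]

Insert each entry of the permutation into P by Schensted row insertion, recording in Q the position of each new cell.

After inserting 3: P = [[3]].
After inserting 2: P = [[2], [3]].
After inserting 4: P = [[2, 4], [3]].
After inserting 1: P = [[1, 4], [2], [3]].

So P = [[1, 4], [2], [3]], Q = [[1, 3], [2], [4]].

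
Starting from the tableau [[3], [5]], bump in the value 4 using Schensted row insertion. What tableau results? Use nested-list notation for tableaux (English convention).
[[3, 4], [5]]

4 is larger than every entry of row 1, so it is appended to row 1. The new tableau is [[3, 4], [5]].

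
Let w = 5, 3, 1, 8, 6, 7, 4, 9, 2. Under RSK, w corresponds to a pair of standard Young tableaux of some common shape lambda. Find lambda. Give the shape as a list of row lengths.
[4, 2, 2, 1]

Row-insert each entry into an empty tableau.

After inserting 5: P = [[5]].
After inserting 3: P = [[3], [5]].
After inserting 1: P = [[1], [3], [5]].
After inserting 8: P = [[1, 8], [3], [5]].
After inserting 6: P = [[1, 6], [3, 8], [5]].
After inserting 7: P = [[1, 6, 7], [3, 8], [5]].
After inserting 4: P = [[1, 4, 7], [3, 6], [5, 8]].
After inserting 9: P = [[1, 4, 7, 9], [3, 6], [5, 8]].
After inserting 2: P = [[1, 2, 7, 9], [3, 4], [5, 6], [8]].

The final insertion tableau P = [[1, 2, 7, 9], [3, 4], [5, 6], [8]] has shape [4, 2, 2, 1].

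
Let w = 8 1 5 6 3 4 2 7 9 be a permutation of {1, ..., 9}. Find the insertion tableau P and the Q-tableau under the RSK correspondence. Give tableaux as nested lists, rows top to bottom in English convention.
P = [[1, 2, 4, 7, 9], [3, 6], [5], [8]], Q = [[1, 3, 4, 8, 9], [2, 6], [5], [7]]

Insert each entry of the permutation into P by Schensted row insertion, recording in Q the position of each new cell.

Insert 8: appended to row 1. P = [[8]], Q = [[1]].
Insert 1: 1 bumps 8 from row 1; 8 starts row 2. P = [[1], [8]], Q = [[1], [2]].
Insert 5: appended to row 1. P = [[1, 5], [8]], Q = [[1, 3], [2]].
Insert 6: appended to row 1. P = [[1, 5, 6], [8]], Q = [[1, 3, 4], [2]].
Insert 3: 3 bumps 5 from row 1; 5 bumps 8 from row 2; 8 starts row 3. P = [[1, 3, 6], [5], [8]], Q = [[1, 3, 4], [2], [5]].
Insert 4: 4 bumps 6 from row 1; 6 appends to row 2. P = [[1, 3, 4], [5, 6], [8]], Q = [[1, 3, 4], [2, 6], [5]].
Insert 2: 2 bumps 3 from row 1; 3 bumps 5 from row 2; 5 bumps 8 from row 3; 8 starts row 4. P = [[1, 2, 4], [3, 6], [5], [8]], Q = [[1, 3, 4], [2, 6], [5], [7]].
Insert 7: appended to row 1. P = [[1, 2, 4, 7], [3, 6], [5], [8]], Q = [[1, 3, 4, 8], [2, 6], [5], [7]].
Insert 9: appended to row 1. P = [[1, 2, 4, 7, 9], [3, 6], [5], [8]], Q = [[1, 3, 4, 8, 9], [2, 6], [5], [7]].

So P = [[1, 2, 4, 7, 9], [3, 6], [5], [8]], Q = [[1, 3, 4, 8, 9], [2, 6], [5], [7]].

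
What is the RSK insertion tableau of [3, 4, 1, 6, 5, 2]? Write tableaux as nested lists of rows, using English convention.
P = [[1, 2, 5], [3, 4], [6]]

Insert 3: appended to row 1. P = [[3]].
Insert 4: appended to row 1. P = [[3, 4]].
Insert 1: 1 bumps 3 from row 1; 3 starts row 2. P = [[1, 4], [3]].
Insert 6: appended to row 1. P = [[1, 4, 6], [3]].
Insert 5: 5 bumps 6 from row 1; 6 appends to row 2. P = [[1, 4, 5], [3, 6]].
Insert 2: 2 bumps 4 from row 1; 4 bumps 6 from row 2; 6 starts row 3. P = [[1, 2, 5], [3, 4], [6]].

So P = [[1, 2, 5], [3, 4], [6]].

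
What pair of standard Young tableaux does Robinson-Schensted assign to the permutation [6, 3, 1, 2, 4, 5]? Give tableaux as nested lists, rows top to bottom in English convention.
Insert each entry of the permutation into P by Schensted row insertion, recording in Q the position of each new cell.

Insert 6: appended to row 1. P = [[6]].
Insert 3: 3 bumps 6 from row 1; 6 starts row 2. P = [[3], [6]].
Insert 1: 1 bumps 3 from row 1; 3 bumps 6 from row 2; 6 starts row 3. P = [[1], [3], [6]].
Insert 2: appended to row 1. P = [[1, 2], [3], [6]].
Insert 4: appended to row 1. P = [[1, 2, 4], [3], [6]].
Insert 5: appended to row 1. P = [[1, 2, 4, 5], [3], [6]].

So P = [[1, 2, 4, 5], [3], [6]], Q = [[1, 4, 5, 6], [2], [3]].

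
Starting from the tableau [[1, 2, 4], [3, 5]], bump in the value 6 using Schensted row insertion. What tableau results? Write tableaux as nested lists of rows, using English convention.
6 is larger than every entry of row 1, so it is appended to row 1. The new tableau is [[1, 2, 4, 6], [3, 5]].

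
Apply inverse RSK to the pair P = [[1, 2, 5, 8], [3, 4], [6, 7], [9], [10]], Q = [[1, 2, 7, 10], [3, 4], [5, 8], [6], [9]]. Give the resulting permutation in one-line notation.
Reverse the RSK construction: for i from n down to 1, find the cell of Q containing i, remove the entry at that cell from P, and reverse-bump it up through P; the value ejected from row 1 is w(i).

Step i=10: Q has 10 at row 1, column 4; remove that cell from P, ejecting 8. So w(10) = 8. P is now [[1, 2, 5], [3, 4], [6, 7], [9], [10]].
Step i=9: Q has 9 at row 5, column 1; remove 10 from row 5 of P and reverse-bump: 10 enters row 4 and ejects 9; 9 enters row 3 and ejects 7; 7 enters row 2 and ejects 4; 4 enters row 1 and ejects 2. So w(9) = 2. P is now [[1, 4, 5], [3, 7], [6, 9], [10]].
Step i=8: Q has 8 at row 3, column 2; remove 9 from row 3 of P and reverse-bump: 9 enters row 2 and ejects 7; 7 enters row 1 and ejects 5. So w(8) = 5. P is now [[1, 4, 7], [3, 9], [6], [10]].
Step i=7: Q has 7 at row 1, column 3; remove that cell from P, ejecting 7. So w(7) = 7. P is now [[1, 4], [3, 9], [6], [10]].
Step i=6: Q has 6 at row 4, column 1; remove 10 from row 4 of P and reverse-bump: 10 enters row 3 and ejects 6; 6 enters row 2 and ejects 3; 3 enters row 1 and ejects 1. So w(6) = 1. P is now [[3, 4], [6, 9], [10]].
Step i=5: Q has 5 at row 3, column 1; remove 10 from row 3 of P and reverse-bump: 10 enters row 2 and ejects 9; 9 enters row 1 and ejects 4. So w(5) = 4. P is now [[3, 9], [6, 10]].
Step i=4: Q has 4 at row 2, column 2; remove 10 from row 2 of P and reverse-bump: 10 enters row 1 and ejects 9. So w(4) = 9. P is now [[3, 10], [6]].
Step i=3: Q has 3 at row 2, column 1; remove 6 from row 2 of P and reverse-bump: 6 enters row 1 and ejects 3. So w(3) = 3. P is now [[6, 10]].
Step i=2: Q has 2 at row 1, column 2; remove that cell from P, ejecting 10. So w(2) = 10. P is now [[6]].
Step i=1: Q has 1 at row 1, column 1; remove that cell from P, ejecting 6. So w(1) = 6. P is now [].

So w = 6 10 3 9 4 1 7 5 2 8.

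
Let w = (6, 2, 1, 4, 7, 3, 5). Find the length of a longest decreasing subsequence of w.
3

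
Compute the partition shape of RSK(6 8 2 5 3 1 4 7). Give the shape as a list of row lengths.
Row-insert each entry into an empty tableau.

After inserting 6: P = [[6]].
After inserting 8: P = [[6, 8]].
After inserting 2: P = [[2, 8], [6]].
After inserting 5: P = [[2, 5], [6, 8]].
After inserting 3: P = [[2, 3], [5, 8], [6]].
After inserting 1: P = [[1, 3], [2, 8], [5], [6]].
After inserting 4: P = [[1, 3, 4], [2, 8], [5], [6]].
After inserting 7: P = [[1, 3, 4, 7], [2, 8], [5], [6]].

The final insertion tableau P = [[1, 3, 4, 7], [2, 8], [5], [6]] has shape [4, 2, 1, 1].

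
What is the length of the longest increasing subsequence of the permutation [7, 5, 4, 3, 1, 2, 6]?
3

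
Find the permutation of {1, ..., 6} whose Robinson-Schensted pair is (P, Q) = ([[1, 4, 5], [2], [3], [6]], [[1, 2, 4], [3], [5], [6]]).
3 6 4 5 2 1

Reverse the RSK construction: for i from n down to 1, find the cell of Q containing i, remove the entry at that cell from P, and reverse-bump it up through P; the value ejected from row 1 is w(i).

Step i=6: Q has 6 at row 4, column 1; remove 6 from row 4 of P and reverse-bump: 6 enters row 3 and ejects 3; 3 enters row 2 and ejects 2; 2 enters row 1 and ejects 1. So w(6) = 1. P is now [[2, 4, 5], [3], [6]].
Step i=5: Q has 5 at row 3, column 1; remove 6 from row 3 of P and reverse-bump: 6 enters row 2 and ejects 3; 3 enters row 1 and ejects 2. So w(5) = 2. P is now [[3, 4, 5], [6]].
Step i=4: Q has 4 at row 1, column 3; remove that cell from P, ejecting 5. So w(4) = 5. P is now [[3, 4], [6]].
Step i=3: Q has 3 at row 2, column 1; remove 6 from row 2 of P and reverse-bump: 6 enters row 1 and ejects 4. So w(3) = 4. P is now [[3, 6]].
Step i=2: Q has 2 at row 1, column 2; remove that cell from P, ejecting 6. So w(2) = 6. P is now [[3]].
Step i=1: Q has 1 at row 1, column 1; remove that cell from P, ejecting 3. So w(1) = 3. P is now [].

So w = 3 6 4 5 2 1.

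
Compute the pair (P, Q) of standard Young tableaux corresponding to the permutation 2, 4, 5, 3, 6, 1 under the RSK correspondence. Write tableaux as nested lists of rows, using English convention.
Insert each entry of the permutation into P by Schensted row insertion, recording in Q the position of each new cell.

Insert 2: appended to row 1. P = [[2]].
Insert 4: appended to row 1. P = [[2, 4]].
Insert 5: appended to row 1. P = [[2, 4, 5]].
Insert 3: 3 bumps 4 from row 1; 4 starts row 2. P = [[2, 3, 5], [4]].
Insert 6: appended to row 1. P = [[2, 3, 5, 6], [4]].
Insert 1: 1 bumps 2 from row 1; 2 bumps 4 from row 2; 4 starts row 3. P = [[1, 3, 5, 6], [2], [4]].

So P = [[1, 3, 5, 6], [2], [4]], Q = [[1, 2, 3, 5], [4], [6]].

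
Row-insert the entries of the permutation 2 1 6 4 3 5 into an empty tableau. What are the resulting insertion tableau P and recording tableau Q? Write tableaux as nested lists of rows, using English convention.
Insert each entry of the permutation into P by Schensted row insertion, recording in Q the position of each new cell.

Insert 2: appended to row 1. P = [[2]].
Insert 1: 1 bumps 2 from row 1; 2 starts row 2. P = [[1], [2]].
Insert 6: appended to row 1. P = [[1, 6], [2]].
Insert 4: 4 bumps 6 from row 1; 6 appends to row 2. P = [[1, 4], [2, 6]].
Insert 3: 3 bumps 4 from row 1; 4 bumps 6 from row 2; 6 starts row 3. P = [[1, 3], [2, 4], [6]].
Insert 5: appended to row 1. P = [[1, 3, 5], [2, 4], [6]].

So P = [[1, 3, 5], [2, 4], [6]], Q = [[1, 3, 6], [2, 4], [5]].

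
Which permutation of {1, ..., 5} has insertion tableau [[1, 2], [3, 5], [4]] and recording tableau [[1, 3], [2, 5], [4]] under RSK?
Reverse the RSK construction: for i from n down to 1, find the cell of Q containing i, remove the entry at that cell from P, and reverse-bump it up through P; the value ejected from row 1 is w(i).

Step i=5: Q has 5 at row 2, column 2; remove 5 from row 2 of P and reverse-bump: 5 enters row 1 and ejects 2. So w(5) = 2. P is now [[1, 5], [3], [4]].
Step i=4: Q has 4 at row 3, column 1; remove 4 from row 3 of P and reverse-bump: 4 enters row 2 and ejects 3; 3 enters row 1 and ejects 1. So w(4) = 1. P is now [[3, 5], [4]].
Step i=3: Q has 3 at row 1, column 2; remove that cell from P, ejecting 5. So w(3) = 5. P is now [[3], [4]].
Step i=2: Q has 2 at row 2, column 1; remove 4 from row 2 of P and reverse-bump: 4 enters row 1 and ejects 3. So w(2) = 3. P is now [[4]].
Step i=1: Q has 1 at row 1, column 1; remove that cell from P, ejecting 4. So w(1) = 4. P is now [].

So w = 4 3 5 1 2.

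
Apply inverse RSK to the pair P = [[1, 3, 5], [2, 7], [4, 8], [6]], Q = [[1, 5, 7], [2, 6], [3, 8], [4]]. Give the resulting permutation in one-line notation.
6 4 2 1 8 3 7 5

Reverse the RSK construction: for i from n down to 1, find the cell of Q containing i, remove the entry at that cell from P, and reverse-bump it up through P; the value ejected from row 1 is w(i).

Step i=8: Q has 8 at row 3, column 2; remove 8 from row 3 of P and reverse-bump: 8 enters row 2 and ejects 7; 7 enters row 1 and ejects 5. So w(8) = 5. P is now [[1, 3, 7], [2, 8], [4], [6]].
Step i=7: Q has 7 at row 1, column 3; remove that cell from P, ejecting 7. So w(7) = 7. P is now [[1, 3], [2, 8], [4], [6]].
Step i=6: Q has 6 at row 2, column 2; remove 8 from row 2 of P and reverse-bump: 8 enters row 1 and ejects 3. So w(6) = 3. P is now [[1, 8], [2], [4], [6]].
Step i=5: Q has 5 at row 1, column 2; remove that cell from P, ejecting 8. So w(5) = 8. P is now [[1], [2], [4], [6]].
Step i=4: Q has 4 at row 4, column 1; remove 6 from row 4 of P and reverse-bump: 6 enters row 3 and ejects 4; 4 enters row 2 and ejects 2; 2 enters row 1 and ejects 1. So w(4) = 1. P is now [[2], [4], [6]].
Step i=3: Q has 3 at row 3, column 1; remove 6 from row 3 of P and reverse-bump: 6 enters row 2 and ejects 4; 4 enters row 1 and ejects 2. So w(3) = 2. P is now [[4], [6]].
Step i=2: Q has 2 at row 2, column 1; remove 6 from row 2 of P and reverse-bump: 6 enters row 1 and ejects 4. So w(2) = 4. P is now [[6]].
Step i=1: Q has 1 at row 1, column 1; remove that cell from P, ejecting 6. So w(1) = 6. P is now [].

So w = 6 4 2 1 8 3 7 5.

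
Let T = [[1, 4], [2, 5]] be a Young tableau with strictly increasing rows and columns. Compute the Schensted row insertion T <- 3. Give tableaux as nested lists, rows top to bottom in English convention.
[[1, 3], [2, 4], [5]]

In row 1, 3 replaces 4 (the leftmost entry greater than 3); 4 is bumped to row 2. In row 2, 4 replaces 5 (the leftmost entry greater than 4); 5 is bumped to row 3. 5 starts a new row 3. The new tableau is [[1, 3], [2, 4], [5]].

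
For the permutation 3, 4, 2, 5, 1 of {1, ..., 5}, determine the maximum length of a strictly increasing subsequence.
3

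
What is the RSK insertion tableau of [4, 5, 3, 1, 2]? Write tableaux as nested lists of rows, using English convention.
Insert 4: appended to row 1. P = [[4]].
Insert 5: appended to row 1. P = [[4, 5]].
Insert 3: 3 bumps 4 from row 1; 4 starts row 2. P = [[3, 5], [4]].
Insert 1: 1 bumps 3 from row 1; 3 bumps 4 from row 2; 4 starts row 3. P = [[1, 5], [3], [4]].
Insert 2: 2 bumps 5 from row 1; 5 appends to row 2. P = [[1, 2], [3, 5], [4]].

So P = [[1, 2], [3, 5], [4]].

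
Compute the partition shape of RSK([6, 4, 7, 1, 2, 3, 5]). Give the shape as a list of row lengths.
Row-insert each entry into an empty tableau.

After inserting 6: P = [[6]].
After inserting 4: P = [[4], [6]].
After inserting 7: P = [[4, 7], [6]].
After inserting 1: P = [[1, 7], [4], [6]].
After inserting 2: P = [[1, 2], [4, 7], [6]].
After inserting 3: P = [[1, 2, 3], [4, 7], [6]].
After inserting 5: P = [[1, 2, 3, 5], [4, 7], [6]].

The final insertion tableau P = [[1, 2, 3, 5], [4, 7], [6]] has shape [4, 2, 1].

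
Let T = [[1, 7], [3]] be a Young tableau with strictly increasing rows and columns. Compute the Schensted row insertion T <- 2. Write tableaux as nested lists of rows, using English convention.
In row 1, 2 replaces 7 (the leftmost entry greater than 2); 7 is bumped to row 2. 7 is appended to row 2. The new tableau is [[1, 2], [3, 7]].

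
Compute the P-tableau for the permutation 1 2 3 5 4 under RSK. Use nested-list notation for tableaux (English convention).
P = [[1, 2, 3, 4], [5]]

Insert 1: appended to row 1. P = [[1]].
Insert 2: appended to row 1. P = [[1, 2]].
Insert 3: appended to row 1. P = [[1, 2, 3]].
Insert 5: appended to row 1. P = [[1, 2, 3, 5]].
Insert 4: 4 bumps 5 from row 1; 5 starts row 2. P = [[1, 2, 3, 4], [5]].

So P = [[1, 2, 3, 4], [5]].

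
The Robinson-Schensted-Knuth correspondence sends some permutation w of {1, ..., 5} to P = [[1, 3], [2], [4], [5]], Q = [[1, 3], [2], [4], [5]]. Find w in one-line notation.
Reverse the RSK construction: for i from n down to 1, find the cell of Q containing i, remove the entry at that cell from P, and reverse-bump it up through P; the value ejected from row 1 is w(i).

Step i=5: Q has 5 at row 4, column 1; remove 5 from row 4 of P and reverse-bump: 5 enters row 3 and ejects 4; 4 enters row 2 and ejects 2; 2 enters row 1 and ejects 1. So w(5) = 1. P is now [[2, 3], [4], [5]].
Step i=4: Q has 4 at row 3, column 1; remove 5 from row 3 of P and reverse-bump: 5 enters row 2 and ejects 4; 4 enters row 1 and ejects 3. So w(4) = 3. P is now [[2, 4], [5]].
Step i=3: Q has 3 at row 1, column 2; remove that cell from P, ejecting 4. So w(3) = 4. P is now [[2], [5]].
Step i=2: Q has 2 at row 2, column 1; remove 5 from row 2 of P and reverse-bump: 5 enters row 1 and ejects 2. So w(2) = 2. P is now [[5]].
Step i=1: Q has 1 at row 1, column 1; remove that cell from P, ejecting 5. So w(1) = 5. P is now [].

So w = 5 2 4 3 1.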